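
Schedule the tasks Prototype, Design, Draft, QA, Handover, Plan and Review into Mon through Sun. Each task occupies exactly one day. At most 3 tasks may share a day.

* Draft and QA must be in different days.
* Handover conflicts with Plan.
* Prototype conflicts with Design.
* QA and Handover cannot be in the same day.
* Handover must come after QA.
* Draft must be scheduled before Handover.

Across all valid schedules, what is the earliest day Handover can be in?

Wed

Precedence pushes Handover to at least Tue.
Handover at Wed is achievable: Review=Tue, Prototype=Mon, Draft=Mon, QA=Tue, Design=Tue, Handover=Wed, Plan=Mon.
Nothing earlier works — the conflict and capacity constraints rule out every day before Wed.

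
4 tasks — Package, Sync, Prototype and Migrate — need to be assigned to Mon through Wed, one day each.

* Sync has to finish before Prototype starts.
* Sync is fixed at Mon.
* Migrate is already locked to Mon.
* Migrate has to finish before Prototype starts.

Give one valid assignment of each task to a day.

Prototype -> Tue, Sync -> Mon, Package -> Mon, Migrate -> Mon

Checking: Migrate(Mon) before Prototype(Tue); Sync(Mon) before Prototype(Tue); Migrate=Mon in [Mon,Mon]; Sync=Mon in [Mon,Mon].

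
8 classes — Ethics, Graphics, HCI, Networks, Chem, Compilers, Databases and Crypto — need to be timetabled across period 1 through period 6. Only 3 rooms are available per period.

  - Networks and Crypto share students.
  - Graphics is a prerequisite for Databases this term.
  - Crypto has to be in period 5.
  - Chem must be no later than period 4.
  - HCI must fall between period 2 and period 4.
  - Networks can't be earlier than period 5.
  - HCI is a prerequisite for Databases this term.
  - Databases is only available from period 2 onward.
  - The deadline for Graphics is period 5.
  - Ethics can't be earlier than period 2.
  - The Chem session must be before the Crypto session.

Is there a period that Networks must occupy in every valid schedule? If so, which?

Networks's window is period 5–period 6.
Crypto is fixed at period 5, and Networks can't share a period with Crypto.
So Networks must be period 6.

period 6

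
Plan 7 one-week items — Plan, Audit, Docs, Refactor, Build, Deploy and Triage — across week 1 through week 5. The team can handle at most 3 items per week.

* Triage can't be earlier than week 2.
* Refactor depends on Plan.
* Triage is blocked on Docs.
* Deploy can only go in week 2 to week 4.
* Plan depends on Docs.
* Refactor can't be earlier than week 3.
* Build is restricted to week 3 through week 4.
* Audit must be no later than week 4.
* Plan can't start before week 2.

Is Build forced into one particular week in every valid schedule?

No

Build can be week 3 (e.g. Docs=week 1, Audit=week 1, Plan=week 2, Build=week 3, Deploy=week 2, Refactor=week 3, Triage=week 2) or week 4 (e.g. Audit -> week 1; Docs -> week 1; Refactor -> week 3; Build -> week 4; Deploy -> week 2; Triage -> week 2; Plan -> week 2).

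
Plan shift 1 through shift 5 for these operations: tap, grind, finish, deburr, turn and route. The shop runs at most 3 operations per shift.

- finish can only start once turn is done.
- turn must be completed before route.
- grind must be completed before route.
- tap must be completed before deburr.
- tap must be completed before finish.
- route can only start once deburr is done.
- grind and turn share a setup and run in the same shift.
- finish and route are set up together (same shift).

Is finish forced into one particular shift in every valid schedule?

finish can be shift 3 (e.g. turn -> shift 1, grind -> shift 1, deburr -> shift 2, route -> shift 3, tap -> shift 1, finish -> shift 3) or shift 4 (e.g. deburr -> shift 2; tap -> shift 1; turn -> shift 1; route -> shift 4; grind -> shift 1; finish -> shift 4).

No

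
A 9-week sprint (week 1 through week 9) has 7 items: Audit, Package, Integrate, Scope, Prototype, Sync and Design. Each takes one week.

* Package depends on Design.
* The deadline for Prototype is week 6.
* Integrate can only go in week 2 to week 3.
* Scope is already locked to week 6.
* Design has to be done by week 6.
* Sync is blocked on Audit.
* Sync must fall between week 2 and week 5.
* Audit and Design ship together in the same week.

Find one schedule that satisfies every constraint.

Package in week 2, Prototype in week 1, Audit in week 1, Scope in week 6, Integrate in week 2, Sync in week 2, Design in week 1

Checking: Audit(week 1) before Sync(week 2); Design(week 1) before Package(week 2); Audit = Design = week 1; Integrate=week 2 in [week 2,week 3]; Design=week 1 in [week 1,week 6]; Scope=week 6 in [week 6,week 6]; Sync=week 2 in [week 2,week 5]; Prototype=week 1 in [week 1,week 6].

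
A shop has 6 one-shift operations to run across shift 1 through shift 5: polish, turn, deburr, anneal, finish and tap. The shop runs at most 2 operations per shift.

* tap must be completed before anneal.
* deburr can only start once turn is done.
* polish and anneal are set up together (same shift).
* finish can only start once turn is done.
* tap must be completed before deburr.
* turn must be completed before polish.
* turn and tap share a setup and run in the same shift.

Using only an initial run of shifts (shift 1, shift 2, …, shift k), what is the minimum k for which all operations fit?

The precedence chain requires at least 2 distinct shifts.
With at most 2 per shift and 6 operations, at least 3 shifts are needed.
3 works (last occupied shift: shift 3): for example finish in shift 2; tap in shift 1; turn in shift 1; anneal in shift 3; polish in shift 3; deburr in shift 2.

3 shifts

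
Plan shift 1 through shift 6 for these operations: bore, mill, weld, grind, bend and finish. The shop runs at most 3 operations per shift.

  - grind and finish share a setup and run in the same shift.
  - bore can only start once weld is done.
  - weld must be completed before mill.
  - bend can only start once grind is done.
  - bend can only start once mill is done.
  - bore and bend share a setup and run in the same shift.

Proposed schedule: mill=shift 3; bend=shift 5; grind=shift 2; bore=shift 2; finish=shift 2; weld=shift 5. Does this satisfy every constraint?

grind and finish share a setup and run in the same shift — holds.
bore and bend share a setup and run in the same shift — violated.
bend can only start once mill is done — holds.
The shop runs at most 3 operations per shift — holds.
bend can only start once grind is done — holds.
bore can only start once weld is done — violated.
weld must be completed before mill — violated.

No. bore can only start once weld is done is not satisfied.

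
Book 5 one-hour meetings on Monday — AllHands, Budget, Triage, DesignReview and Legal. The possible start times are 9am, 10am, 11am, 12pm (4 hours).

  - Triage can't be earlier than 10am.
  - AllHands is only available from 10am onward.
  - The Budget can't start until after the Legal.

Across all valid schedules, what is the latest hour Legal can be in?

Downstream work caps Legal at 11am.
Legal at 11am is achievable: DesignReview -> 9am; Triage -> 10am; Legal -> 11am; Budget -> 12pm; AllHands -> 10am.

11am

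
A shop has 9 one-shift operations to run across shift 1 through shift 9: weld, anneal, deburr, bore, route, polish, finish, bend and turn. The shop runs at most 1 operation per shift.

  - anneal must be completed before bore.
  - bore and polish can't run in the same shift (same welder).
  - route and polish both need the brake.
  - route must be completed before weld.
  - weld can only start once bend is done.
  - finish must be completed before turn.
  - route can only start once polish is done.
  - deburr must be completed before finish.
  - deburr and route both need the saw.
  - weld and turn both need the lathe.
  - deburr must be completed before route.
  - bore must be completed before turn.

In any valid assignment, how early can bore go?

Precedence pushes bore to at least shift 2; downstream work caps bore at shift 8.
bore at shift 2 is achievable: weld=shift 7, anneal=shift 1, turn=shift 9, finish=shift 8, deburr=shift 3, polish=shift 4, bore=shift 2, bend=shift 6, route=shift 5.

shift 2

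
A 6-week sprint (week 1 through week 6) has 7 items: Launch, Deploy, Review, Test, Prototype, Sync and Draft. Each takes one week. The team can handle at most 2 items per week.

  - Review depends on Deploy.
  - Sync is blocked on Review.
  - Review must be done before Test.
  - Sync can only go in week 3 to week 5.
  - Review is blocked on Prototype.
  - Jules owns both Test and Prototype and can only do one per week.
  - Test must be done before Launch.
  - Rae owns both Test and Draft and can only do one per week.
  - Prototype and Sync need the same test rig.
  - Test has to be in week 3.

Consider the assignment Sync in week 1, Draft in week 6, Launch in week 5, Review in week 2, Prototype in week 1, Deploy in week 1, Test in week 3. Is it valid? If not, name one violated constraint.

No — it violates: Prototype and Sync need the same test rig

Review depends on Deploy — holds.
Review must be done before Test — holds.
Test has to be in week 3 — holds.
Test must be done before Launch — holds.
Review is blocked on Prototype — holds.
Jules owns both Test and Prototype and can only do one per week — holds.
Sync is blocked on Review — violated.
Rae owns both Test and Draft and can only do one per week — holds.
The team can handle at most 2 items per week — violated.
Prototype and Sync need the same test rig — violated.
Sync can only go in week 3 to week 5 — violated.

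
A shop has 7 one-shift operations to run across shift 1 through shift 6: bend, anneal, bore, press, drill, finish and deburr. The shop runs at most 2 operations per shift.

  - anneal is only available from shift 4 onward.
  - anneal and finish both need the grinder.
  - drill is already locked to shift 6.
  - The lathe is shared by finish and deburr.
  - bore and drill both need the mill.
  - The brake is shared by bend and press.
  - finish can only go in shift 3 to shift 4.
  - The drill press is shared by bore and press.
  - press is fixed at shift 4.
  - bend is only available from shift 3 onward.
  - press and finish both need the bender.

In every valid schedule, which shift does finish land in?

finish's window is shift 3–shift 4.
press is fixed at shift 4, and finish can't share a shift with press.
So finish must be shift 3.

shift 3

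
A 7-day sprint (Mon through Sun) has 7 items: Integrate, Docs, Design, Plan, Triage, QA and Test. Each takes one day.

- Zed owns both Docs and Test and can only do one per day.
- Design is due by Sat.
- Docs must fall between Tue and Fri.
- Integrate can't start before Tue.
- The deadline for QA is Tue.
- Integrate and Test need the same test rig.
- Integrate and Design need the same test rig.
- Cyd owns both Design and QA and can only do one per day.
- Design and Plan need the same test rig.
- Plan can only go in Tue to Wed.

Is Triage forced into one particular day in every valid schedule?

Triage can be Mon (e.g. QA in Mon, Integrate in Tue, Design in Wed, Plan in Tue, Triage in Mon, Docs in Tue, Test in Mon) or Tue (e.g. Triage -> Tue, Docs -> Tue, QA -> Mon, Design -> Wed, Integrate -> Tue, Plan -> Tue, Test -> Mon).

No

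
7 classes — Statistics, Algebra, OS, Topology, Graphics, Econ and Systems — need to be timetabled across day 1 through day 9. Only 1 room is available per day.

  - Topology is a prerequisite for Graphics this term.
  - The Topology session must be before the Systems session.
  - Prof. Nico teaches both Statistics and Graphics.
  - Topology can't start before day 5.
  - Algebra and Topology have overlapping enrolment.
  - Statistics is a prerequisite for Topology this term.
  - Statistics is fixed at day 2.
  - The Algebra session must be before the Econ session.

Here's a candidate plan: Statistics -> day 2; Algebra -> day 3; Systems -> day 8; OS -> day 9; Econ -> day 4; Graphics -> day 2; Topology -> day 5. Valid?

Topology is a prerequisite for Graphics this term — violated.
The Algebra session must be before the Econ session — holds.
Statistics is a prerequisite for Topology this term — holds.
Topology can't start before day 5 — holds.
Statistics is fixed at day 2 — holds.
Prof. Nico teaches both Statistics and Graphics — violated.
Only 1 room is available per day — violated.
Algebra and Topology have overlapping enrolment — holds.
The Topology session must be before the Systems session — holds.

No. Only 1 room is available per day is not satisfied.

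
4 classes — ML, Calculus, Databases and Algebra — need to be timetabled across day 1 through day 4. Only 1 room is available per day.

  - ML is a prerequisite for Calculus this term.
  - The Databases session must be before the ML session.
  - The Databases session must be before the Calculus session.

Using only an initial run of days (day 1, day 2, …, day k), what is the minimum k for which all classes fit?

The precedence chain requires at least 3 distinct days.
With at most 1 per day and 4 classes, at least 4 days are needed.
4 works (last occupied day: day 4): for example ML -> day 2; Databases -> day 1; Algebra -> day 4; Calculus -> day 3.

4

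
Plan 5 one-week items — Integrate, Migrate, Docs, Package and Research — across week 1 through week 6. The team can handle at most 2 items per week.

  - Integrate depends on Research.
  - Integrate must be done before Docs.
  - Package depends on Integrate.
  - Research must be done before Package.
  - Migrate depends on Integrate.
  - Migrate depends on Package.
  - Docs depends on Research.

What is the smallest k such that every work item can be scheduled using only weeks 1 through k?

4 weeks

The precedence chain requires at least 4 distinct weeks.
With at most 2 per week and 5 work items, at least 3 weeks are needed.
4 works (last occupied week: week 4): for example Research=week 1, Package=week 3, Migrate=week 4, Docs=week 3, Integrate=week 2.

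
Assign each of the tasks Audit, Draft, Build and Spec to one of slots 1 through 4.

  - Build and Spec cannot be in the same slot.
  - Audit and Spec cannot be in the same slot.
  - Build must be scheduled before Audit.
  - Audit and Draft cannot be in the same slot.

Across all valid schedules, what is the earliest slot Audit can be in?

Precedence pushes Audit to at least 2.
Audit at 2 is achievable: Build=1, Audit=2, Spec=3, Draft=1.

2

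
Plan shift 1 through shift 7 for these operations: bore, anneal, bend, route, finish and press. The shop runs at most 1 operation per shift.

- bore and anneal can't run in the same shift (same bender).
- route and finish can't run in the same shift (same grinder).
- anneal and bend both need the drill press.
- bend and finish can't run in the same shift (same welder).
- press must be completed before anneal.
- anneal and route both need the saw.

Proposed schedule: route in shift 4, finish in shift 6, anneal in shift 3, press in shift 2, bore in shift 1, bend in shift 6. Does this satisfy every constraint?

anneal and route both need the saw — holds.
bore and anneal can't run in the same shift (same bender) — holds.
anneal and bend both need the drill press — holds.
The shop runs at most 1 operation per shift — violated.
route and finish can't run in the same shift (same grinder) — holds.
bend and finish can't run in the same shift (same welder) — violated.
press must be completed before anneal — holds.

Invalid. bend and finish can't run in the same shift (same welder).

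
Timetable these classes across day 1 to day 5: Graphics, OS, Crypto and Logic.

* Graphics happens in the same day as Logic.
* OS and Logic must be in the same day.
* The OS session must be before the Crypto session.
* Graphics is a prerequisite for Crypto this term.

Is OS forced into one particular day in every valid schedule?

No

OS can be day 1 (e.g. Graphics -> day 1, OS -> day 1, Logic -> day 1, Crypto -> day 2) or day 2 (e.g. Graphics -> day 2; OS -> day 2; Logic -> day 2; Crypto -> day 3).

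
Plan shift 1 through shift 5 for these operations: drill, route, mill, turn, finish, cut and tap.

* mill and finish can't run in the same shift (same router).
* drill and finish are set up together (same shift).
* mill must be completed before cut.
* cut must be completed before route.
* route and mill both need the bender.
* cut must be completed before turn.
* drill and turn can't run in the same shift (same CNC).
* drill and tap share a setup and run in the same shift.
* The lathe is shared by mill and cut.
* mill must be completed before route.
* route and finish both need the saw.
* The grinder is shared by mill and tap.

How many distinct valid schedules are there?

50

Splitting on drill: it can be shift 1 (6), shift 2 (15), shift 3 (14), shift 4 (9), shift 5 (6). Listing each branch's schedules as (route, mill, turn, finish, cut, tap) by shift number:
drill=shift 1: (4,2,4,1,3,1) (4,2,5,1,3,1) (5,2,4,1,3,1) (5,2,5,1,3,1) (5,2,5,1,4,1) (5,3,5,1,4,1) — 6.
drill=shift 2: (3,1,3,2,2,2) (3,1,4,2,2,2) (3,1,5,2,2,2) (4,1,3,2,2,2) (4,1,4,2,2,2) (4,1,4,2,3,2) (4,1,5,2,2,2) (4,1,5,2,3,2) (5,1,3,2,2,2) (5,1,4,2,2,2) (5,1,4,2,3,2) (5,1,5,2,2,2) (5,1,5,2,3,2) (5,1,5,2,4,2) (5,3,5,2,4,2) — 15.
drill=shift 3: (4,1,4,3,2,3) (4,1,4,3,3,3) (4,1,5,3,2,3) (4,1,5,3,3,3) (4,2,4,3,3,3) (4,2,5,3,3,3) (5,1,4,3,2,3) (5,1,4,3,3,3) (5,1,5,3,2,3) (5,1,5,3,3,3) (5,1,5,3,4,3) (5,2,4,3,3,3) (5,2,5,3,3,3) (5,2,5,3,4,3) — 14.
drill=shift 4: (3,1,3,4,2,4) (3,1,5,4,2,4) (5,1,3,4,2,4) (5,1,5,4,2,4) (5,1,5,4,3,4) (5,1,5,4,4,4) (5,2,5,4,3,4) (5,2,5,4,4,4) (5,3,5,4,4,4) — 9.
drill=shift 5: (3,1,3,5,2,5) (3,1,4,5,2,5) (4,1,3,5,2,5) (4,1,4,5,2,5) (4,1,4,5,3,5) (4,2,4,5,3,5) — 6.
Summing: 6 + 15 + 14 + 9 + 6 = 50.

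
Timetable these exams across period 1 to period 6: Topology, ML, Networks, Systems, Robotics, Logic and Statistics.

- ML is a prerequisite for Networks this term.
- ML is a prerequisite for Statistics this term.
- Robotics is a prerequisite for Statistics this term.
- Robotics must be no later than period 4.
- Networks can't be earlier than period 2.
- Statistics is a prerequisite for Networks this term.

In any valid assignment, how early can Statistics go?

Precedence pushes Statistics to at least period 2; downstream work caps Statistics at period 5.
Statistics at period 2 is achievable: ML in period 1; Logic in period 1; Statistics in period 2; Systems in period 1; Networks in period 3; Topology in period 1; Robotics in period 1.

period 2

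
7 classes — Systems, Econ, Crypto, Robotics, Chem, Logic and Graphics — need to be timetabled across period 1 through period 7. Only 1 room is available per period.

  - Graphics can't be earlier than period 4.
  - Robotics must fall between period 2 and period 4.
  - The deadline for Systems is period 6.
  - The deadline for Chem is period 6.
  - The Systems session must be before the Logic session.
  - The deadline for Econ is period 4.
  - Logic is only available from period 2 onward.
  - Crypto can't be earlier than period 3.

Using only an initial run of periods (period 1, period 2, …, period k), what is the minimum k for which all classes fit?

7

The precedence chain requires at least 2 distinct periods.
With at most 1 per period and 7 classes, at least 7 periods are needed.
Graphics can't be placed before period 4, so the schedule must run through at least period 4.
7 works (last occupied period: period 7): for example Robotics=period 2, Econ=period 1, Systems=period 5, Chem=period 6, Graphics=period 4, Logic=period 7, Crypto=period 3.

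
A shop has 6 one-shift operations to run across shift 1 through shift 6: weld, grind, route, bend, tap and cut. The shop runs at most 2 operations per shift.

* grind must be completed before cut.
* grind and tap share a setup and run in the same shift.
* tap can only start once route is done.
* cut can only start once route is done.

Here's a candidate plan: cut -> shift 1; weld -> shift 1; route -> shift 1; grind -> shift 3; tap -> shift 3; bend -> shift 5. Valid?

grind must be completed before cut — violated.
cut can only start once route is done — violated.
tap can only start once route is done — holds.
The shop runs at most 2 operations per shift — violated.
grind and tap share a setup and run in the same shift — holds.

Invalid. The shop runs at most 2 operations per shift.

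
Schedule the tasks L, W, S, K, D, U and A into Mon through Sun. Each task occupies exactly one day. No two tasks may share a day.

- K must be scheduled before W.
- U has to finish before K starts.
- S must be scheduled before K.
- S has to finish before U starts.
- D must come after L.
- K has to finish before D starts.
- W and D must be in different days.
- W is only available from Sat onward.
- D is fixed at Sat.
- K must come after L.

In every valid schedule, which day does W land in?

W's window is Sat–Sun.
D is fixed at Sat, and W can't share a day with D.
So W must be Sun.

Sun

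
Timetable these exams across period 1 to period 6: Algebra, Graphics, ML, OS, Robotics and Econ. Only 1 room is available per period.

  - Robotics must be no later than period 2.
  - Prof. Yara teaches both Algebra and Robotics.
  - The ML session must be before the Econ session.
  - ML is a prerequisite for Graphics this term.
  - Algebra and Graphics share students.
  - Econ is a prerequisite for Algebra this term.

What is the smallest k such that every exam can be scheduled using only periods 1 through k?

6 periods

The precedence chain requires at least 3 distinct periods.
With at most 1 per period and 6 exams, at least 6 periods are needed.
6 works (last occupied period: period 6): for example ML=period 2, Algebra=period 4, Robotics=period 1, OS=period 6, Econ=period 3, Graphics=period 5.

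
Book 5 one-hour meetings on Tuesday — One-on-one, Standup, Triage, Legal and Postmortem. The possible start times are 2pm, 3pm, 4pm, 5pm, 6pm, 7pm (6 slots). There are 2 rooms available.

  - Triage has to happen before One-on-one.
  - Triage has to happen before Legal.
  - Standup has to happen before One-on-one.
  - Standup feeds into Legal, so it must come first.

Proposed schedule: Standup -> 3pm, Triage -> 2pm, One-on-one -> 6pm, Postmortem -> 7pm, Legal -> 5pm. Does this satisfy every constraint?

Valid

There are 2 rooms available — holds.
Standup has to happen before One-on-one — holds.
Triage has to happen before Legal — holds.
Standup feeds into Legal, so it must come first — holds.
Triage has to happen before One-on-one — holds.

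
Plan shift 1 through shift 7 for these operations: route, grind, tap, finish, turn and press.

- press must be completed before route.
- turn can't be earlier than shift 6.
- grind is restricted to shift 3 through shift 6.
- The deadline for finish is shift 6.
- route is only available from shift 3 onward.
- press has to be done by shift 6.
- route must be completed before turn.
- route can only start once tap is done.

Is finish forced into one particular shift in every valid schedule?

finish can be shift 1 (e.g. route=shift 3; grind=shift 3; finish=shift 1; turn=shift 6; press=shift 1; tap=shift 1) or shift 2 (e.g. press -> shift 1, finish -> shift 2, tap -> shift 1, grind -> shift 3, turn -> shift 6, route -> shift 3).

No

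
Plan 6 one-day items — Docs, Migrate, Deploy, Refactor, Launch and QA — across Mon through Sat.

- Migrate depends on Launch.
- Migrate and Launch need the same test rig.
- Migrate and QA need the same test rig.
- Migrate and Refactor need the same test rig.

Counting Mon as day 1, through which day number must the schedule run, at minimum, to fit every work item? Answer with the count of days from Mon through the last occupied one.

2

The precedence chain requires at least 2 distinct days.
2 works (last occupied day: Tue): for example QA -> Mon, Migrate -> Tue, Launch -> Mon, Refactor -> Mon, Docs -> Mon, Deploy -> Mon.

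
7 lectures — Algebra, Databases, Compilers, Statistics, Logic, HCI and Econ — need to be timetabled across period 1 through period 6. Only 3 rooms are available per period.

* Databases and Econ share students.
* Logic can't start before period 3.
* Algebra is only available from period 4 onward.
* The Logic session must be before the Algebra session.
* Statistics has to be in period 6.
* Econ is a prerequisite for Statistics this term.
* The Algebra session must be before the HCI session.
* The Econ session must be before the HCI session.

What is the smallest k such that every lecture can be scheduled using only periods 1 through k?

6

The precedence chain requires at least 3 distinct periods.
With at most 3 per period and 7 lectures, at least 3 periods are needed.
Statistics can't be placed before period 6, so the schedule must run through at least period 6.
6 works (last occupied period: period 6): for example Algebra in period 4; Logic in period 3; Statistics in period 6; Econ in period 1; Compilers in period 1; Databases in period 2; HCI in period 5.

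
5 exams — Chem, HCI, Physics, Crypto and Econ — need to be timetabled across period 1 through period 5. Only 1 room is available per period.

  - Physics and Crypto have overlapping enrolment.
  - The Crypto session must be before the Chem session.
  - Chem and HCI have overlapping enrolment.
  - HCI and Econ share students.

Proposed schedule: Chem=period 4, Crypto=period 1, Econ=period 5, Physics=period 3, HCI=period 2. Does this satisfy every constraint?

Physics and Crypto have overlapping enrolment — holds.
Chem and HCI have overlapping enrolment — holds.
The Crypto session must be before the Chem session — holds.
Only 1 room is available per period — holds.
HCI and Econ share students — holds.

Yes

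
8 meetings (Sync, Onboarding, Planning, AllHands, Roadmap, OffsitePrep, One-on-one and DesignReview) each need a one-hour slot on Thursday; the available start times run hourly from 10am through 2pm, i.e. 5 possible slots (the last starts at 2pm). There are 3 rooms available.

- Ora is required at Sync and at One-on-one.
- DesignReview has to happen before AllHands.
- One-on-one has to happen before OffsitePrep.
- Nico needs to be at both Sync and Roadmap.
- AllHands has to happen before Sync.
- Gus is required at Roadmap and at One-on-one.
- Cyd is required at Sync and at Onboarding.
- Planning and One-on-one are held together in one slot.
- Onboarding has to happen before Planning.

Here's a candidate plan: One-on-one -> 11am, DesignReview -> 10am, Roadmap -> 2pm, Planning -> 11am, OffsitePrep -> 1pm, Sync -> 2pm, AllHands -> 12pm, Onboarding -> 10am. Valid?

DesignReview has to happen before AllHands — holds.
Cyd is required at Sync and at Onboarding — holds.
There are 3 rooms available — holds.
AllHands has to happen before Sync — holds.
Ora is required at Sync and at One-on-one — holds.
Onboarding has to happen before Planning — holds.
Nico needs to be at both Sync and Roadmap — violated.
Planning and One-on-one are held together in one slot — holds.
Gus is required at Roadmap and at One-on-one — holds.
One-on-one has to happen before OffsitePrep — holds.

No. Nico needs to be at both Sync and Roadmap is not satisfied.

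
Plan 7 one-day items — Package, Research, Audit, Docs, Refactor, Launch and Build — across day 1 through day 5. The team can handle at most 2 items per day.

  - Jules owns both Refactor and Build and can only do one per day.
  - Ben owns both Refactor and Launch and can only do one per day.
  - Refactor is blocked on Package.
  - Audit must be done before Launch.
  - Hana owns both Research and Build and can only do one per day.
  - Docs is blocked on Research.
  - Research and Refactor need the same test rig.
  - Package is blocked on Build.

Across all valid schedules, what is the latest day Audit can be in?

Downstream work caps Audit at day 4.
Audit at day 4 is achievable: Build -> day 1; Launch -> day 5; Research -> day 2; Refactor -> day 3; Docs -> day 3; Audit -> day 4; Package -> day 2.

day 4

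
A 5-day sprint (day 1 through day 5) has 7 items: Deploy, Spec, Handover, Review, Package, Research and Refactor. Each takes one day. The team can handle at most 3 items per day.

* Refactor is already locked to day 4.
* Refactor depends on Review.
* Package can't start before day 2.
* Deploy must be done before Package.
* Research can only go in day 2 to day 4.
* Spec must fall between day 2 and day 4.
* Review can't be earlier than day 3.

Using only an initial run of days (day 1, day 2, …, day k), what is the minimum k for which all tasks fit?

4 days

The precedence chain requires at least 2 distinct days.
With at most 3 per day and 7 tasks, at least 3 days are needed.
Refactor can't be placed before day 4, so the schedule must run through at least day 4.
4 works (last occupied day: day 4): for example Review -> day 3; Refactor -> day 4; Research -> day 2; Handover -> day 1; Spec -> day 2; Package -> day 2; Deploy -> day 1.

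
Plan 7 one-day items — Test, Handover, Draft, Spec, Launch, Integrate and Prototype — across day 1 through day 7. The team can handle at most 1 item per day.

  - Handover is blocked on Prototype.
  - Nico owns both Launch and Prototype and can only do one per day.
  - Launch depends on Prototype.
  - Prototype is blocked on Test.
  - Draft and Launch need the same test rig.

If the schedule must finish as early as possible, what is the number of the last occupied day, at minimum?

day 7

The precedence chain requires at least 3 distinct days.
With at most 1 per day and 7 work items, at least 7 days are needed.
7 works (last occupied day: day 7): for example Test=day 1, Draft=day 5, Handover=day 3, Spec=day 6, Prototype=day 2, Launch=day 4, Integrate=day 7.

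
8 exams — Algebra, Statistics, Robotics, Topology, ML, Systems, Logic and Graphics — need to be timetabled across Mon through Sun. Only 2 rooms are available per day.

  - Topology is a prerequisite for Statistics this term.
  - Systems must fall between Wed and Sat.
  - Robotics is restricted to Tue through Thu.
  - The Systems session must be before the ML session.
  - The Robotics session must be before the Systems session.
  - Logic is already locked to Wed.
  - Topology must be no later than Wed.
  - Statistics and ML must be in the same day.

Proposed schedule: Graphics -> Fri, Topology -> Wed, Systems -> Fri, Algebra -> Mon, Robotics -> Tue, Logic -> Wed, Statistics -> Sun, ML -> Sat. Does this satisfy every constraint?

No. Statistics and ML must be in the same day is not satisfied.

Statistics and ML must be in the same day — violated.
Topology is a prerequisite for Statistics this term — holds.
The Systems session must be before the ML session — holds.
Robotics is restricted to Tue through Thu — holds.
Topology must be no later than Wed — holds.
Only 2 rooms are available per day — holds.
The Robotics session must be before the Systems session — holds.
Systems must fall between Wed and Sat — holds.
Logic is already locked to Wed — holds.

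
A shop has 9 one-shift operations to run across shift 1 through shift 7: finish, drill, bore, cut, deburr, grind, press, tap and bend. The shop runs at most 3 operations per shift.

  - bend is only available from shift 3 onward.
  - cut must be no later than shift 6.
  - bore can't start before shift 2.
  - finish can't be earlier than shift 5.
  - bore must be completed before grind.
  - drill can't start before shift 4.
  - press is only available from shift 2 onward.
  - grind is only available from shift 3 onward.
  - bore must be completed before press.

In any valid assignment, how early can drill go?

Drill is available from shift 4.
drill at shift 4 is achievable: finish in shift 5, press in shift 3, bore in shift 2, deburr in shift 1, cut in shift 1, drill in shift 4, bend in shift 3, tap in shift 1, grind in shift 3.

shift 4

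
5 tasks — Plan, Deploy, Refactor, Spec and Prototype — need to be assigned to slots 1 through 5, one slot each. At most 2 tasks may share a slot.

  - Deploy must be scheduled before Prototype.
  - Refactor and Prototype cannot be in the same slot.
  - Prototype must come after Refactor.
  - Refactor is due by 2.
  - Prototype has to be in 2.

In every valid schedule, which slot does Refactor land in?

Refactor's window is 1–2.
Prototype is fixed at 2, and Refactor can't share a slot with Prototype.
So Refactor must be 1.

1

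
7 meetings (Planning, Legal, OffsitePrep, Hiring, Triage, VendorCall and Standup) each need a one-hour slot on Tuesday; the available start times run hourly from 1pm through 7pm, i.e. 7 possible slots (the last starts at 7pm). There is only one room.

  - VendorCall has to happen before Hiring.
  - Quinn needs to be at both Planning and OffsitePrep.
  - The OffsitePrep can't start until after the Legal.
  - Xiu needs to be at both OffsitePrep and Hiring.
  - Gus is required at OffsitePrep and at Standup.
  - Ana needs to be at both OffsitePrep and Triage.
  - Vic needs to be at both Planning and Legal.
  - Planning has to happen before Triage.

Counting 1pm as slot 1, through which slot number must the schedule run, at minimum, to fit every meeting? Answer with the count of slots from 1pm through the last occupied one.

7

The precedence chain requires at least 2 distinct slots.
With at most 1 per slot and 7 meetings, at least 7 slots are needed.
7 works (last occupied slot: 7pm): for example Hiring=5pm; Legal=2pm; OffsitePrep=3pm; VendorCall=4pm; Triage=6pm; Standup=7pm; Planning=1pm.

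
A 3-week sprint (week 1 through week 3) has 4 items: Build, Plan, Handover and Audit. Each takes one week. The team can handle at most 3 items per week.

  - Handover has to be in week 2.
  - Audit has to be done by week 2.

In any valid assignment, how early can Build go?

Build at week 1 is achievable: Plan -> week 1; Build -> week 1; Audit -> week 1; Handover -> week 2.

week 1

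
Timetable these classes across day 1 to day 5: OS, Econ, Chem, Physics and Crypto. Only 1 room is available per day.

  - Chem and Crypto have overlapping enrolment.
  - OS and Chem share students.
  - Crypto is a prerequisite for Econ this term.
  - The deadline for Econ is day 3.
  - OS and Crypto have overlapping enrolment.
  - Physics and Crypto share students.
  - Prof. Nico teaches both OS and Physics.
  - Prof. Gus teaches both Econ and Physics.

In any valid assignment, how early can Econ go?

Precedence pushes Econ to at least day 2; Econ's own window allows nothing later than day 3.
Econ at day 2 is achievable: Physics=day 5, OS=day 3, Crypto=day 1, Econ=day 2, Chem=day 4.

day 2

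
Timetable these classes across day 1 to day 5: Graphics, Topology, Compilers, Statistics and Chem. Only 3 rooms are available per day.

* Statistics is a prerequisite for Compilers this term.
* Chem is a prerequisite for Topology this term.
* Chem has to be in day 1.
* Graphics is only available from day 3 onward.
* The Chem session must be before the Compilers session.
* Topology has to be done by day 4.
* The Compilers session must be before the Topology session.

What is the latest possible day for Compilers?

Precedence pushes Compilers to at least day 2; downstream work caps Compilers at day 3.
Compilers at day 3 is achievable: Statistics=day 1; Topology=day 4; Compilers=day 3; Chem=day 1; Graphics=day 3.

day 3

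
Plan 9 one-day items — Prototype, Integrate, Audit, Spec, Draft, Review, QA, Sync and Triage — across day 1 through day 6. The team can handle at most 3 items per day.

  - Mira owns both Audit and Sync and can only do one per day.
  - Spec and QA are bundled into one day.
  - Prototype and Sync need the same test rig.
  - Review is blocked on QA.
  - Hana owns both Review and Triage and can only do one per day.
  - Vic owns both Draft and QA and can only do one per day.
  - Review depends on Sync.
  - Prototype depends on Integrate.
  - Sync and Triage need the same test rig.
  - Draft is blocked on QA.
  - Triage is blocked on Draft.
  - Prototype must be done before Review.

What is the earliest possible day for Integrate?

day 1

Downstream work caps Integrate at day 4.
Integrate at day 1 is achievable: Review -> day 3; Draft -> day 3; Prototype -> day 2; Spec -> day 2; QA -> day 2; Triage -> day 4; Sync -> day 1; Audit -> day 3; Integrate -> day 1.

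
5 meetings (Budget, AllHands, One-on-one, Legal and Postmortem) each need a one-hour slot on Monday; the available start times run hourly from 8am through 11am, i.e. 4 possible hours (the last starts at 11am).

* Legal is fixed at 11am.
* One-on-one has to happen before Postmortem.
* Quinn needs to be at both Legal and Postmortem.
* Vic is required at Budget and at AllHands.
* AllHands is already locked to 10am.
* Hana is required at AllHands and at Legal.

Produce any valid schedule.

Postmortem=9am, AllHands=10am, Budget=8am, One-on-one=8am, Legal=11am

Checking: One-on-one(8am) before Postmortem(9am); AllHands(10am) != Legal(11am); Legal(11am) != Postmortem(9am); Budget(8am) != AllHands(10am); Legal=11am in [11am,11am]; AllHands=10am in [10am,10am].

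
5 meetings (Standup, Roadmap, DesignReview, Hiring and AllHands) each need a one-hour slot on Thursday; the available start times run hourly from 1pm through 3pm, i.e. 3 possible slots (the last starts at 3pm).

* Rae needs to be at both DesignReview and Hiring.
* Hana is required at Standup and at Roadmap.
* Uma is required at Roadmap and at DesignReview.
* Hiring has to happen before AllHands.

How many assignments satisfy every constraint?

Splitting on Standup: it can be 1pm (7), 2pm (8), 3pm (9). Listing each branch's schedules as (Roadmap, DesignReview, Hiring, AllHands):
Standup=1pm: (2pm,1pm,2pm,3pm) (2pm,3pm,1pm,2pm) (2pm,3pm,1pm,3pm) (2pm,3pm,2pm,3pm) (3pm,1pm,2pm,3pm) (3pm,2pm,1pm,2pm) (3pm,2pm,1pm,3pm) — 7.
Standup=2pm: (1pm,2pm,1pm,2pm) (1pm,2pm,1pm,3pm) (1pm,3pm,1pm,2pm) (1pm,3pm,1pm,3pm) (1pm,3pm,2pm,3pm) (3pm,1pm,2pm,3pm) (3pm,2pm,1pm,2pm) (3pm,2pm,1pm,3pm) — 8.
Standup=3pm: (1pm,2pm,1pm,2pm) (1pm,2pm,1pm,3pm) (1pm,3pm,1pm,2pm) (1pm,3pm,1pm,3pm) (1pm,3pm,2pm,3pm) (2pm,1pm,2pm,3pm) (2pm,3pm,1pm,2pm) (2pm,3pm,1pm,3pm) (2pm,3pm,2pm,3pm) — 9.
Summing: 7 + 8 + 9 = 24.

24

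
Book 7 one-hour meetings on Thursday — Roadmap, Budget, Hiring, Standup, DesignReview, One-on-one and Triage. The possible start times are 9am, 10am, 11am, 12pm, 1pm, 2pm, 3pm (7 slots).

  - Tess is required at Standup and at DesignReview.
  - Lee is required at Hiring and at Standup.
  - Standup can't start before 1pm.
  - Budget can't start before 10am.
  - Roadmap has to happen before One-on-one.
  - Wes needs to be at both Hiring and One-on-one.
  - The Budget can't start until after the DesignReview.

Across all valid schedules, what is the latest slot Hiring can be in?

3pm

Hiring at 3pm is achievable: Triage=9am; DesignReview=9am; Budget=10am; One-on-one=10am; Hiring=3pm; Roadmap=9am; Standup=1pm.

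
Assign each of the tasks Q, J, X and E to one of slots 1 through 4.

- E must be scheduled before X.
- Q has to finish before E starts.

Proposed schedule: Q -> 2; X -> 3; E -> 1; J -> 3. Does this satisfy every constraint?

Q has to finish before E starts — violated.
E must be scheduled before X — holds.

Invalid. Q has to finish before E starts.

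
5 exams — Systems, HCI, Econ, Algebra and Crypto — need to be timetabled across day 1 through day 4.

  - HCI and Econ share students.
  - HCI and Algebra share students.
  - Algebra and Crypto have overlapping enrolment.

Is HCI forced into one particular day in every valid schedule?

No

HCI can be day 1 (e.g. HCI in day 1; Crypto in day 1; Algebra in day 2; Systems in day 1; Econ in day 2) or day 2 (e.g. HCI -> day 2, Algebra -> day 1, Systems -> day 1, Econ -> day 1, Crypto -> day 2).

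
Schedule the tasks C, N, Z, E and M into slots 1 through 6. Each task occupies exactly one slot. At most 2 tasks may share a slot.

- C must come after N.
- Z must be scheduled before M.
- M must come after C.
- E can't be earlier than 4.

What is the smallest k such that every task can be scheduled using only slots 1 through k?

4 slots

The precedence chain requires at least 3 distinct slots.
With at most 2 per slot and 5 tasks, at least 3 slots are needed.
E can't be placed before 4, so the schedule must run through at least slot 4.
4 works (last occupied slot: 4): for example Z=1; M=3; N=1; E=4; C=2.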